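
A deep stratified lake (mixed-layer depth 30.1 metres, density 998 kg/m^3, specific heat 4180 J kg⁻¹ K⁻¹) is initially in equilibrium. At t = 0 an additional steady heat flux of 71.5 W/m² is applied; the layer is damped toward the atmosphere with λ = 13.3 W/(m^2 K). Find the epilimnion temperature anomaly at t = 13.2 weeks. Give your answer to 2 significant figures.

3.1 K

Areal heat capacity C = ρ c_p D = 998 × 4180 × 30.1 = 1.26×10^8 J/(m²·K).
τ = C / λ = 1.26×10^8 / 13.3 = 9.44×10^6 s.
Equilibrium anomaly ΔT_eq = F / λ = 71.5 / 13.3 = 5.38 K.
t = 13.2 weeks = 7.98×10^6 s, so t/τ = 0.846.
ΔT(t) = ΔT_eq (1 − e^(−t/τ)) = 5.38 × (1 − e^−0.846) = 3.07 K.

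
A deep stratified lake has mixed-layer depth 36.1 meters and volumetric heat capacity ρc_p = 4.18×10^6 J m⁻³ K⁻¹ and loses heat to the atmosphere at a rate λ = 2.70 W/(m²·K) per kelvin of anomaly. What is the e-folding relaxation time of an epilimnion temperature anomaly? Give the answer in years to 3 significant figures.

Areal heat capacity C = ρc_p × D = 4.18×10^6 × 36.1 = 1.51×10^8 J/(m^2 K).
Relaxation time τ = C / λ = 1.51×10^8 / 2.70 = 5.59×10^7 s.
In years: 5.59×10^7 s / (3.156×10^7 s/year) = 1.77 years.

1.77 years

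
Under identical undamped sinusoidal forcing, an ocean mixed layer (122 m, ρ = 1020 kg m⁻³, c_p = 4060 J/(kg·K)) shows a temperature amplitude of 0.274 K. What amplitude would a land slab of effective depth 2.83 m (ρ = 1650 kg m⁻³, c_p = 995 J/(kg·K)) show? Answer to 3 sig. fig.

C_ocean = 5.05×10^8 J/(m²·K); C_land = 4.65×10^6 J/(m²·K).
A ∝ 1/C ⇒ A_land = A_ocean × C_ocean/C_land = 0.274 × 109 = 29.8 K.

29.8 K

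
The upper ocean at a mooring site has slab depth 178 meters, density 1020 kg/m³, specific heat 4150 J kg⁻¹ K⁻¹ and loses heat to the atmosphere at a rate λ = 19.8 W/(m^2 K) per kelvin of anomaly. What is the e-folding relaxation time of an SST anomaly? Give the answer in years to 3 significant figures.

1.21 years

Areal heat capacity C = ρ c_p D = 1020 × 4150 × 178 = 7.53×10^8 J/(m^2 K).
Relaxation time τ = C / λ = 7.53×10^8 / 19.8 = 3.81×10^7 s.
In years: 3.81×10^7 s / (3.156×10^7 s/year) = 1.21 years.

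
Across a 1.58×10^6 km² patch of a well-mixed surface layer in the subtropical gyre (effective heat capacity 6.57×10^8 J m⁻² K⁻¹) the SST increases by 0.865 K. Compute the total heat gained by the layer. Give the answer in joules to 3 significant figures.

8.98×10^20 J

Areal heat capacity C = 6.57×10^8 J m⁻² K⁻¹ (given).
Heat per unit area: q = C ΔT = 6.57×10^8 × 0.865 = 5.68×10^8 J/m².
Total heat: Q = q × A = 5.68×10^8 × (1.58×10^6 × 10⁶ m²) = 8.98×10^20 J.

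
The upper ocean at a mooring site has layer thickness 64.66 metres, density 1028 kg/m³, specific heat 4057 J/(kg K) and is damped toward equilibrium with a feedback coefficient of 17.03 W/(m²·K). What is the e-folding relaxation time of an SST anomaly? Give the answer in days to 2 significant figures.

180 days

Areal heat capacity C = ρ c_p D = 1028 × 4057 × 64.66 = 2.70×10^8 J/(m²·K).
Relaxation time τ = C / λ = 2.70×10^8 / 17.03 = 1.58×10^7 s.
In days: 1.58×10^7 s / (86400 s/day) = 183 days.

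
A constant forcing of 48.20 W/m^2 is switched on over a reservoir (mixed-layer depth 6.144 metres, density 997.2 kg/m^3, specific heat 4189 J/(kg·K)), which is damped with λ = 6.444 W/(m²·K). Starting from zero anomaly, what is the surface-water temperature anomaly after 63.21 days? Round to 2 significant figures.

5.6 K

Areal heat capacity C = ρ c_p D = 997.2 × 4189 × 6.144 = 2.57×10^7 J/(m²·K).
τ = C / λ = 2.57×10^7 / 6.444 = 3.98×10^6 s.
Equilibrium anomaly ΔT_eq = F / λ = 48.20 / 6.444 = 7.48 K.
t = 63.21 days = 5.46×10^6 s, so t/τ = 1.37.
ΔT(t) = ΔT_eq (1 − e^(−t/τ)) = 7.48 × (1 − e^−1.37) = 5.58 K.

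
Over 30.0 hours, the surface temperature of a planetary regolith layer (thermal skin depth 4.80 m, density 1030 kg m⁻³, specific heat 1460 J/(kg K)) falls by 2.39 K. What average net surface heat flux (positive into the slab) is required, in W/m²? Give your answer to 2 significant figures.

Areal heat capacity C = ρ c_p D = 1030 × 1460 × 4.80 = 7.22×10^6 J/(m^2 K).
Required heat per unit area: Q = C ΔT = 7.22×10^6 × -2.39 = -1.73×10^7 J/m².
Flux F = Q / Δt = -1.73×10^7 / 1.08×10^5 s = -160 W/m².

-160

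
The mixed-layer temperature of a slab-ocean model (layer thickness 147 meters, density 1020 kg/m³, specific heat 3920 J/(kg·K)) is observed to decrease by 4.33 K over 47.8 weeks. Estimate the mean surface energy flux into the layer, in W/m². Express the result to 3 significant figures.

-88.0

Areal heat capacity C = ρ c_p D = 1020 × 3920 × 147 = 5.88×10^8 J/(m²·K).
Required heat per unit area: Q = C ΔT = 5.88×10^8 × -4.33 = -2.55×10^9 J/m².
Flux F = Q / Δt = -2.55×10^9 / 2.89×10^7 s = -88.0 W/m².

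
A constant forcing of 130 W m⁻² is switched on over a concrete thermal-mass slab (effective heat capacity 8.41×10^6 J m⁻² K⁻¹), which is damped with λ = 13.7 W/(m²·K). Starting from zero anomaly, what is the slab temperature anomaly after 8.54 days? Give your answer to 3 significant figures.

6.64 K

Areal heat capacity C = 8.41×10^6 J m⁻² K⁻¹ (given).
τ = C / λ = 8.41×10^6 / 13.7 = 6.14×10^5 s.
Equilibrium anomaly ΔT_eq = F / λ = 130 / 13.7 = 9.49 K.
t = 8.54 days = 7.38×10^5 s, so t/τ = 1.20.
ΔT(t) = ΔT_eq (1 − e^(−t/τ)) = 9.49 × (1 − e^−1.20) = 6.64 K.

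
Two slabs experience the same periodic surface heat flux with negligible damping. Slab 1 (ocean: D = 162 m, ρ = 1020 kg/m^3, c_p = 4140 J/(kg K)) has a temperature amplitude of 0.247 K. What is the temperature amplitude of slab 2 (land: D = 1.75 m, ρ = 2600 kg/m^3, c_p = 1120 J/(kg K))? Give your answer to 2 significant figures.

33 K

C_ocean = 6.84×10^8 J/(m²·K); C_land = 5.10×10^6 J/(m²·K).
A ∝ 1/C ⇒ A_land = A_ocean × C_ocean/C_land = 0.247 × 134 = 33.2 K.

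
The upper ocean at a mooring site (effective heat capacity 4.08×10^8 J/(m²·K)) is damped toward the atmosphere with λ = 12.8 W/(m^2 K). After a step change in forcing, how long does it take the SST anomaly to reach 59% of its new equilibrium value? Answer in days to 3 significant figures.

Areal heat capacity C = 4.08×10^8 J/(m²·K) (given).
τ = C / λ = 4.08×10^8 / 12.8 = 3.19×10^7 s.
Fraction reached: 1 − e^(−t/τ) = 0.59 ⇒ t = −τ ln(1 − 0.59) = τ × 0.892.
t = 2.84×10^7 s = 329 days.

329 days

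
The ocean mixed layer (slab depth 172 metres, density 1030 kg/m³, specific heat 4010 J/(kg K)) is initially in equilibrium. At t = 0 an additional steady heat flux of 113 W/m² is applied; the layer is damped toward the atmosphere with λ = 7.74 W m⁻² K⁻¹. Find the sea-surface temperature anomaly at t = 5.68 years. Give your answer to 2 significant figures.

13 K

Areal heat capacity C = ρ c_p D = 1030 × 4010 × 172 = 7.10×10^8 J m⁻² K⁻¹.
τ = C / λ = 7.10×10^8 / 7.74 = 9.18×10^7 s.
Equilibrium anomaly ΔT_eq = F / λ = 113 / 7.74 = 14.6 K.
t = 5.68 years = 1.79×10^8 s, so t/τ = 1.95.
ΔT(t) = ΔT_eq (1 − e^(−t/τ)) = 14.6 × (1 − e^−1.95) = 12.5 K.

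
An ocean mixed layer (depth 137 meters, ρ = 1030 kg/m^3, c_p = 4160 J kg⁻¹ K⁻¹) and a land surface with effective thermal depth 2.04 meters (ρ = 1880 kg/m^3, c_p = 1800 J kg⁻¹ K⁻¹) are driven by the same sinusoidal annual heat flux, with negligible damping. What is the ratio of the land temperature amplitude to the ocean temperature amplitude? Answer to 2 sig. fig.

85

C_ocean = 1030 × 4160 × 137 = 5.87×10^8 J/(m²·K).
C_land = 1880 × 1800 × 2.04 = 6.90×10^6 J/(m²·K).
Undamped amplitude ∝ 1/C, so A_land/A_ocean = C_ocean/C_land = 85.0.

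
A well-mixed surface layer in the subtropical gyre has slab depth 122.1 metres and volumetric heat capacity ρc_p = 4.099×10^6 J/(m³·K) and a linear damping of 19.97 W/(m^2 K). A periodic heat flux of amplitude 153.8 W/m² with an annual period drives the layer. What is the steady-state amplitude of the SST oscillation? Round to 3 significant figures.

1.51 K

Areal heat capacity C = ρc_p × D = 4.099×10^6 × 122.1 = 5.00×10^8 J/(m²·K).
Angular frequency ω = 2π / T = 2π / 3.15×10^7 s = 1.99×10^-7 s⁻¹.
√((Cω)² + λ²) = √((99.7)² + 19.97²) = 102 W/(m²·K).
Amplitude A = F₀ / √((Cω)²+λ²) = 153.8 / 102 = 1.51 K.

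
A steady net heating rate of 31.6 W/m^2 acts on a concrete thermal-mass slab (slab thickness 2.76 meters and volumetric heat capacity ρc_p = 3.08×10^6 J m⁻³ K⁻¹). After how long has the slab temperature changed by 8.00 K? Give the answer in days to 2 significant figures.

Areal heat capacity C = ρc_p × D = 3.08×10^6 × 2.76 = 8.50×10^6 J m⁻² K⁻¹.
Time required: Δt = C ΔT / F = 8.50×10^6 × 8.00 / 31.6 = 2.15×10^6 s.
In days: 2.15×10^6 s / (86400 s/day) = 24.9 days.

25 days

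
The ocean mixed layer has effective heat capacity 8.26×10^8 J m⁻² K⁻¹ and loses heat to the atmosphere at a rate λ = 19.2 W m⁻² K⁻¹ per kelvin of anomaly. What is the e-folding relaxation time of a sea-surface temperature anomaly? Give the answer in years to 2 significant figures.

Areal heat capacity C = 8.26×10^8 J m⁻² K⁻¹ (given).
Relaxation time τ = C / λ = 8.26×10^8 / 19.2 = 4.30×10^7 s.
In years: 4.30×10^7 s / (3.156×10^7 s/year) = 1.36 years.

1.4 years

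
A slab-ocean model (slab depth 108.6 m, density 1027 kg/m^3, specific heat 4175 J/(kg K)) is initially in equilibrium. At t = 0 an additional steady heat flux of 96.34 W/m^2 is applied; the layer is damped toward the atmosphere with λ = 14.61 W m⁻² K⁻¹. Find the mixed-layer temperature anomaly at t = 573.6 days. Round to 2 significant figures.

5.2 K

Areal heat capacity C = ρ c_p D = 1027 × 4175 × 108.6 = 4.66×10^8 J/(m^2 K).
τ = C / λ = 4.66×10^8 / 14.61 = 3.19×10^7 s.
Equilibrium anomaly ΔT_eq = F / λ = 96.34 / 14.61 = 6.59 K.
t = 573.6 days = 4.96×10^7 s, so t/τ = 1.55.
ΔT(t) = ΔT_eq (1 − e^(−t/τ)) = 6.59 × (1 − e^−1.55) = 5.20 K.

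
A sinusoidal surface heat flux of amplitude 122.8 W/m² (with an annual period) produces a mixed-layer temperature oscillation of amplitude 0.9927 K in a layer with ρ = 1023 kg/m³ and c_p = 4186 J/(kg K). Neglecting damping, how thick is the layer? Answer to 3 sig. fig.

145 m

ω = 2π / 3.15×10^7 s = 1.99×10^-7 s⁻¹.
Required C = F₀ / (A ω) = 122.8 / (0.9927 × 1.99×10^-7) = 6.21×10^8 J/(m²·K).
D = C / (ρ c_p) = 6.21×10^8 / (1023 × 4186) = 145 m.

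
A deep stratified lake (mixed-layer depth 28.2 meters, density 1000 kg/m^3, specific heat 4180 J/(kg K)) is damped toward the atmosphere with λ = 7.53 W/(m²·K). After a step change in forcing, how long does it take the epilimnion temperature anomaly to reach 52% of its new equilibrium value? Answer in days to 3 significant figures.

133 days

Areal heat capacity C = ρ c_p D = 1000 × 4180 × 28.2 = 1.18×10^8 J m⁻² K⁻¹.
τ = C / λ = 1.18×10^8 / 7.53 = 1.57×10^7 s.
Fraction reached: 1 − e^(−t/τ) = 0.52 ⇒ t = −τ ln(1 − 0.52) = τ × 0.734.
t = 1.15×10^7 s = 133 days.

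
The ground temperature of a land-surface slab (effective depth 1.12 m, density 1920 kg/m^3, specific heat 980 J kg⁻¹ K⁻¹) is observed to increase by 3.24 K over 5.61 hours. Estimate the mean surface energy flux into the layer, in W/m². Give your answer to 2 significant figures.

Areal heat capacity C = ρ c_p D = 1920 × 980 × 1.12 = 2.11×10^6 J m⁻² K⁻¹.
Required heat per unit area: Q = C ΔT = 2.11×10^6 × 3.24 = 6.83×10^6 J/m².
Flux F = Q / Δt = 6.83×10^6 / 20200 s = 338 W/m².

340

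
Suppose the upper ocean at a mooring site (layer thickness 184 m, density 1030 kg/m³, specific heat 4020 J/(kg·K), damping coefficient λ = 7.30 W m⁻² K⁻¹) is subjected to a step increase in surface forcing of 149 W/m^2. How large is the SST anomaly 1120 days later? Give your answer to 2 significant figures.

12 K

Areal heat capacity C = ρ c_p D = 1030 × 4020 × 184 = 7.62×10^8 J/(m²·K).
τ = C / λ = 7.62×10^8 / 7.30 = 1.04×10^8 s.
Equilibrium anomaly ΔT_eq = F / λ = 149 / 7.30 = 20.4 K.
t = 1120 days = 9.68×10^7 s, so t/τ = 0.927.
ΔT(t) = ΔT_eq (1 − e^(−t/τ)) = 20.4 × (1 − e^−0.927) = 12.3 K.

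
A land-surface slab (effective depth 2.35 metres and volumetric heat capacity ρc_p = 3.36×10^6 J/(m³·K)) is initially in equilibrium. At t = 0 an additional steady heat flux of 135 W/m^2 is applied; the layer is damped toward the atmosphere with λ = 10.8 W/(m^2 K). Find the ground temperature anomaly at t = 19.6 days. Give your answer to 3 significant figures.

11.3 K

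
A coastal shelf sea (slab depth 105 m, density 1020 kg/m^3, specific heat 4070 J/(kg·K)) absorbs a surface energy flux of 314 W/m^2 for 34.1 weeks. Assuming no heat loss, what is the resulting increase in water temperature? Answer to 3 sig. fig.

14.9 K

Areal heat capacity C = ρ c_p D = 1020 × 4070 × 105 = 4.36×10^8 J/(m²·K).
Net heat input Q = F Δt = 314 × (34.1 weeks × 6.048×10^5 s/week) = 6.48×10^9 J/m².
ΔT = Q / C = 6.48×10^9 / 4.36×10^8 = 14.9 K.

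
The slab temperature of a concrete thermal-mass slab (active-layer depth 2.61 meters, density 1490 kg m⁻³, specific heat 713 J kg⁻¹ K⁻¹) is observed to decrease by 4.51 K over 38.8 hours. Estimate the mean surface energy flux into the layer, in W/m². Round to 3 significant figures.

Areal heat capacity C = ρ c_p D = 1490 × 713 × 2.61 = 2.77×10^6 J/(m^2 K).
Required heat per unit area: Q = C ΔT = 2.77×10^6 × -4.51 = -1.25×10^7 J/m².
Flux F = Q / Δt = -1.25×10^7 / 1.40×10^5 s = -89.5 W/m².

-89.5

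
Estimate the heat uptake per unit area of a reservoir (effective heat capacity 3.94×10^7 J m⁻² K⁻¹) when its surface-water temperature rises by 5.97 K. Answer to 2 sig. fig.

Areal heat capacity C = 3.94×10^7 J m⁻² K⁻¹ (given).
ΔQ = C ΔT = 3.94×10^7 × 5.97 = 2.35×10^8 J/m².

2.4×10^8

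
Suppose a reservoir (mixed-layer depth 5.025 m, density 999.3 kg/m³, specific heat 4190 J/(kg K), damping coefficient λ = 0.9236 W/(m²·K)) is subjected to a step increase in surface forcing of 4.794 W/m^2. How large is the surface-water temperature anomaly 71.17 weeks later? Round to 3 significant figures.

Areal heat capacity C = ρ c_p D = 999.3 × 4190 × 5.025 = 2.10×10^7 J/(m^2 K).
τ = C / λ = 2.10×10^7 / 0.9236 = 2.28×10^7 s.
Equilibrium anomaly ΔT_eq = F / λ = 4.794 / 0.9236 = 5.19 K.
t = 71.17 weeks = 4.30×10^7 s, so t/τ = 1.89.
ΔT(t) = ΔT_eq (1 − e^(−t/τ)) = 5.19 × (1 − e^−1.89) = 4.41 K.

4.41 K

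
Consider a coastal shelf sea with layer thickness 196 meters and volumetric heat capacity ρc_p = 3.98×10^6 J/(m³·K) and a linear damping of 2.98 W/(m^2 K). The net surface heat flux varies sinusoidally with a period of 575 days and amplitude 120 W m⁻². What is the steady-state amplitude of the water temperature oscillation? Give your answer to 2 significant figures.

Areal heat capacity C = ρc_p × D = 3.98×10^6 × 196 = 7.80×10^8 J m⁻² K⁻¹.
Angular frequency ω = 2π / T = 2π / 4.97×10^7 s = 1.26×10^-7 s⁻¹.
√((Cω)² + λ²) = √((98.7)² + 2.98²) = 98.7 W/(m²·K).
Amplitude A = F₀ / √((Cω)²+λ²) = 120 / 98.7 = 1.22 K.

1.2 K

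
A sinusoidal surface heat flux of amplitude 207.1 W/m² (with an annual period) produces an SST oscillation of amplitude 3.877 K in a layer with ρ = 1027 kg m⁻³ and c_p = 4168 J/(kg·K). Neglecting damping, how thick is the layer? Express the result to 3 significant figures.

62.6 m

ω = 2π / 3.15×10^7 s = 1.99×10^-7 s⁻¹.
Required C = F₀ / (A ω) = 207.1 / (3.877 × 1.99×10^-7) = 2.68×10^8 J/(m²·K).
D = C / (ρ c_p) = 2.68×10^8 / (1027 × 4168) = 62.6 m.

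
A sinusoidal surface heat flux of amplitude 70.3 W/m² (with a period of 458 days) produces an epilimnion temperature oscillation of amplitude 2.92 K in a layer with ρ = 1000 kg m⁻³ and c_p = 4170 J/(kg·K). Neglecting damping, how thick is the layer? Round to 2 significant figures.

36 m

ω = 2π / 3.96×10^7 s = 1.59×10^-7 s⁻¹.
Required C = F₀ / (A ω) = 70.3 / (2.92 × 1.59×10^-7) = 1.52×10^8 J/(m²·K).
D = C / (ρ c_p) = 1.52×10^8 / (1000 × 4170) = 36.4 m.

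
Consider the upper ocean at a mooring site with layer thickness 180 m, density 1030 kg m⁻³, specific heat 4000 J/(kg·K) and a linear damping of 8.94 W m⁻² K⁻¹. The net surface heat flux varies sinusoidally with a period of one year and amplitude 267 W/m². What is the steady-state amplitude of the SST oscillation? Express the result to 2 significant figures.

1.8 K

Areal heat capacity C = ρ c_p D = 1030 × 4000 × 180 = 7.42×10^8 J/(m²·K).
Angular frequency ω = 2π / T = 2π / 3.15×10^7 s = 1.99×10^-7 s⁻¹.
√((Cω)² + λ²) = √((148)² + 8.94²) = 148 W/(m²·K).
Amplitude A = F₀ / √((Cω)²+λ²) = 267 / 148 = 1.80 K.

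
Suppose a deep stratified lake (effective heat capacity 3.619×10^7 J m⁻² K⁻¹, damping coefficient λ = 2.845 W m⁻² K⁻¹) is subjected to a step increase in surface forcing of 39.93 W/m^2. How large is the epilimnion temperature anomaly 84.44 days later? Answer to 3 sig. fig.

6.13 K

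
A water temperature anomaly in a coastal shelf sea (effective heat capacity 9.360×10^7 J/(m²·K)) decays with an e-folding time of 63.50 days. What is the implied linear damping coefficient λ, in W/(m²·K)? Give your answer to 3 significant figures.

Areal heat capacity C = 9.360×10^7 J/(m²·K) (given).
τ = 63.50 days = 5.49×10^6 s.
λ = C / τ = 9.36×10^7 / 5.49×10^6 = 17.1 W/(m²·K).

17.1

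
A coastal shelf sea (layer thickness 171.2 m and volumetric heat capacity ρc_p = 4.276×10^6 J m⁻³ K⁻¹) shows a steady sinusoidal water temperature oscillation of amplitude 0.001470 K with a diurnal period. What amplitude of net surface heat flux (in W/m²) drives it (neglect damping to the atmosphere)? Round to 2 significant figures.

Areal heat capacity C = ρc_p × D = 4.276×10^6 × 171.2 = 7.32×10^8 J/(m²·K).
ω = 2π / 86400 s = 7.27×10^-5 s⁻¹.
Cω = 7.32×10^8 × 7.27×10^-5 = 53200 W/(m²·K).
F₀ = A × Cω = 0.001470 × 53200 = 78.3 W/m².

78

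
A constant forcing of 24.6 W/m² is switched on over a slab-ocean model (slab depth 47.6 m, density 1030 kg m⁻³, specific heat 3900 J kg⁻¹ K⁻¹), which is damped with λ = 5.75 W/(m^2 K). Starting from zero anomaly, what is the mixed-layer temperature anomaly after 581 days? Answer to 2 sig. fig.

3.3 K

Areal heat capacity C = ρ c_p D = 1030 × 3900 × 47.6 = 1.91×10^8 J/(m²·K).
τ = C / λ = 1.91×10^8 / 5.75 = 3.33×10^7 s.
Equilibrium anomaly ΔT_eq = F / λ = 24.6 / 5.75 = 4.28 K.
t = 581 days = 5.02×10^7 s, so t/τ = 1.51.
ΔT(t) = ΔT_eq (1 − e^(−t/τ)) = 4.28 × (1 − e^−1.51) = 3.33 K.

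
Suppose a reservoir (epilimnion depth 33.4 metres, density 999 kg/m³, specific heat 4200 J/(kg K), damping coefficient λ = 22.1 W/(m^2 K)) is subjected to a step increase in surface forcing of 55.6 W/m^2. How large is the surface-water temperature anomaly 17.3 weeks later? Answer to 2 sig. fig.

2.0 K

Areal heat capacity C = ρ c_p D = 999 × 4200 × 33.4 = 1.40×10^8 J m⁻² K⁻¹.
τ = C / λ = 1.40×10^8 / 22.1 = 6.34×10^6 s.
Equilibrium anomaly ΔT_eq = F / λ = 55.6 / 22.1 = 2.52 K.
t = 17.3 weeks = 1.05×10^7 s, so t/τ = 1.65.
ΔT(t) = ΔT_eq (1 − e^(−t/τ)) = 2.52 × (1 − e^−1.65) = 2.03 K.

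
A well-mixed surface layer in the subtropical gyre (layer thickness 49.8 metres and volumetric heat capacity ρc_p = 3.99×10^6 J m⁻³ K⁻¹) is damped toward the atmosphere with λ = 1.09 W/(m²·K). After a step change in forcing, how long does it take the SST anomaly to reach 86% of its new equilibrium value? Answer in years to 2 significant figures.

Areal heat capacity C = ρc_p × D = 3.99×10^6 × 49.8 = 1.99×10^8 J/(m^2 K).
τ = C / λ = 1.99×10^8 / 1.09 = 1.82×10^8 s.
Fraction reached: 1 − e^(−t/τ) = 0.86 ⇒ t = −τ ln(1 − 0.86) = τ × 1.97.
t = 3.58×10^8 s = 11.4 years.

11 years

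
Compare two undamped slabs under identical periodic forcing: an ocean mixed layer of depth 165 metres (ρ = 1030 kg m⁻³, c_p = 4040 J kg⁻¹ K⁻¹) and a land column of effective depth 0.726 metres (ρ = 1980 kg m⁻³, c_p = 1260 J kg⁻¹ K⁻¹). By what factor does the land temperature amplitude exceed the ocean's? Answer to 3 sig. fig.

C_ocean = 1030 × 4040 × 165 = 6.87×10^8 J/(m²·K).
C_land = 1980 × 1260 × 0.726 = 1.81×10^6 J/(m²·K).
Undamped amplitude ∝ 1/C, so A_land/A_ocean = C_ocean/C_land = 379.

379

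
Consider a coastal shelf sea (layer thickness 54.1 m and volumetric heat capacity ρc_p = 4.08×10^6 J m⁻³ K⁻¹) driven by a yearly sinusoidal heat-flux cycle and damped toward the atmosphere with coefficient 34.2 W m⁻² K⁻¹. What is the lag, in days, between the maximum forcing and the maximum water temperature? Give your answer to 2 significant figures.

Areal heat capacity C = ρc_p × D = 4.08×10^6 × 54.1 = 2.21×10^8 J/(m²·K).
ω = 2π / 3.15×10^7 s = 1.99×10^-7 s⁻¹.
Phase lag φ = arctan(Cω/λ) = arctan(44.0/34.2) = 0.910 rad.
Time lag = φ / ω = 0.910 / 1.99×10^-7 = 4.57×10^6 s = 52.9 days.

53 days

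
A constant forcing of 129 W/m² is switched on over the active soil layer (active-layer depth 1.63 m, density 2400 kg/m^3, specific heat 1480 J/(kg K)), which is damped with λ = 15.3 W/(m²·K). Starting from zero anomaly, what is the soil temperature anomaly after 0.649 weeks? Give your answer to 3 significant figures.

Areal heat capacity C = ρ c_p D = 2400 × 1480 × 1.63 = 5.79×10^6 J/(m²·K).
τ = C / λ = 5.79×10^6 / 15.3 = 3.78×10^5 s.
Equilibrium anomaly ΔT_eq = F / λ = 129 / 15.3 = 8.43 K.
t = 0.649 weeks = 3.93×10^5 s, so t/τ = 1.04.
ΔT(t) = ΔT_eq (1 − e^(−t/τ)) = 8.43 × (1 − e^−1.04) = 5.44 K.

5.44 K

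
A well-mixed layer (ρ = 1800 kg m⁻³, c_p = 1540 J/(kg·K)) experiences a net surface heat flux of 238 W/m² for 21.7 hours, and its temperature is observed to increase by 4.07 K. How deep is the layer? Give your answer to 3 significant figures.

Heat input Q = F Δt = 238 × 78100 s = 1.86×10^7 J/m².
Required areal heat capacity C = Q / ΔT = 4.57×10^6 J/(m²·K).
Depth D = C / (ρ c_p) = 4.57×10^6 / (1800 × 1540) = 1.65 m.

1.65 m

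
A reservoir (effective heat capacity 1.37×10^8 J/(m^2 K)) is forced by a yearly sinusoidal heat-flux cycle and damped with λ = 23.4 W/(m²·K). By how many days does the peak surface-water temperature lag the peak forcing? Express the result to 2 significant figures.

Areal heat capacity C = 1.37×10^8 J/(m^2 K) (given).
ω = 2π / 3.15×10^7 s = 1.99×10^-7 s⁻¹.
Phase lag φ = arctan(Cω/λ) = arctan(27.3/23.4) = 0.862 rad.
Time lag = φ / ω = 0.862 / 1.99×10^-7 = 4.33×10^6 s = 50.1 days.

50 days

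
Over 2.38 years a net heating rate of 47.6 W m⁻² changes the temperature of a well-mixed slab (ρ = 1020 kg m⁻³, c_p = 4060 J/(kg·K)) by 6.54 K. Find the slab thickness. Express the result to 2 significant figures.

Heat input Q = F Δt = 47.6 × 7.51×10^7 s = 3.58×10^9 J/m².
Required areal heat capacity C = Q / ΔT = 5.47×10^8 J/(m²·K).
Depth D = C / (ρ c_p) = 5.47×10^8 / (1020 × 4060) = 132 m.

130 m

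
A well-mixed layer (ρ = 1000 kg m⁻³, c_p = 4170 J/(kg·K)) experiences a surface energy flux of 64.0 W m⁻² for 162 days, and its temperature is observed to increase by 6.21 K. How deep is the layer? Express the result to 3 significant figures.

34.6 m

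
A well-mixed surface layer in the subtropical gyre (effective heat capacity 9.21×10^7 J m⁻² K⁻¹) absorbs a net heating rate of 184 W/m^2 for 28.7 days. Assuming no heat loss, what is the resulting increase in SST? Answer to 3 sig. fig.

Areal heat capacity C = 9.21×10^7 J m⁻² K⁻¹ (given).
Net heat input Q = F Δt = 184 × (28.7 days × 86400 s/day) = 4.56×10^8 J/m².
ΔT = Q / C = 4.56×10^8 / 9.21×10^7 = 4.95 K.

4.95 K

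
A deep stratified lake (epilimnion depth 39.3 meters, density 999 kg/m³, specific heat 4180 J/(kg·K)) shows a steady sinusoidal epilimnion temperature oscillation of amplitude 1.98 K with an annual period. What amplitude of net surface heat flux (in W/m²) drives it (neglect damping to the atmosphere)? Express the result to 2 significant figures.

Areal heat capacity C = ρ c_p D = 999 × 4180 × 39.3 = 1.64×10^8 J/(m^2 K).
ω = 2π / 3.15×10^7 s = 1.99×10^-7 s⁻¹.
Cω = 1.64×10^8 × 1.99×10^-7 = 32.7 W/(m²·K).
F₀ = A × Cω = 1.98 × 32.7 = 64.7 W/m².

65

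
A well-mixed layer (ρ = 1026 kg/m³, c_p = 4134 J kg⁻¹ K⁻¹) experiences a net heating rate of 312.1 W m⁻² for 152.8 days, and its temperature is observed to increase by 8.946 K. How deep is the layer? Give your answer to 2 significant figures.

110 m

Heat input Q = F Δt = 312.1 × 1.32×10^7 s = 4.12×10^9 J/m².
Required areal heat capacity C = Q / ΔT = 4.61×10^8 J/(m²·K).
Depth D = C / (ρ c_p) = 4.61×10^8 / (1026 × 4134) = 109 m.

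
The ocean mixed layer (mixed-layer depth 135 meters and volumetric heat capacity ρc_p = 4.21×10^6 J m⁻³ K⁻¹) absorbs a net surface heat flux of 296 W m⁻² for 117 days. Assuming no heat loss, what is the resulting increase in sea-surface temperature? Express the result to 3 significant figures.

5.26 K

Areal heat capacity C = ρc_p × D = 4.21×10^6 × 135 = 5.68×10^8 J/(m^2 K).
Net heat input Q = F Δt = 296 × (117 days × 86400 s/day) = 2.99×10^9 J/m².
ΔT = Q / C = 2.99×10^9 / 5.68×10^8 = 5.26 K.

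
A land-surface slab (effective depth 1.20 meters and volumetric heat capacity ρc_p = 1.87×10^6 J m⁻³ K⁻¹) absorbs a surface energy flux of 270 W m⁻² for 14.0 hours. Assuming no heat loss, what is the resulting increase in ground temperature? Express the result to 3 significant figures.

Areal heat capacity C = ρc_p × D = 1.87×10^6 × 1.20 = 2.24×10^6 J/(m²·K).
Net heat input Q = F Δt = 270 × (14.0 hours × 3600 s/hour) = 1.36×10^7 J/m².
ΔT = Q / C = 1.36×10^7 / 2.24×10^6 = 6.06 K.

6.06 K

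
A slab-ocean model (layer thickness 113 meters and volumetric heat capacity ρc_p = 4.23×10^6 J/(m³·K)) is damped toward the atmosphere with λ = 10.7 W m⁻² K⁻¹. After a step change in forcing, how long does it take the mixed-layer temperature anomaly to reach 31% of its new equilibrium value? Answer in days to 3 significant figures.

192 days

Areal heat capacity C = ρc_p × D = 4.23×10^6 × 113 = 4.78×10^8 J m⁻² K⁻¹.
τ = C / λ = 4.78×10^8 / 10.7 = 4.47×10^7 s.
Fraction reached: 1 − e^(−t/τ) = 0.31 ⇒ t = −τ ln(1 − 0.31) = τ × 0.371.
t = 1.66×10^7 s = 192 days.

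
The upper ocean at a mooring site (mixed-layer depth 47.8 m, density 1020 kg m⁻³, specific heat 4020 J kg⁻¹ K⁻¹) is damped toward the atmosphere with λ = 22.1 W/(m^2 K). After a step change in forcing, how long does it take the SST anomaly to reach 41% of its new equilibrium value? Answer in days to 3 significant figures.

Areal heat capacity C = ρ c_p D = 1020 × 4020 × 47.8 = 1.96×10^8 J m⁻² K⁻¹.
τ = C / λ = 1.96×10^8 / 22.1 = 8.87×10^6 s.
Fraction reached: 1 − e^(−t/τ) = 0.41 ⇒ t = −τ ln(1 − 0.41) = τ × 0.528.
t = 4.68×10^6 s = 54.2 days.

54.2 days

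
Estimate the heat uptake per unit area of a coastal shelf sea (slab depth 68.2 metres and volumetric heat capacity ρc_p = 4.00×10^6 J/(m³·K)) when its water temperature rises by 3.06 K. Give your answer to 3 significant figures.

Areal heat capacity C = ρc_p × D = 4.00×10^6 × 68.2 = 2.73×10^8 J/(m²·K).
ΔQ = C ΔT = 2.73×10^8 × 3.06 = 8.35×10^8 J/m².

8.35×10^8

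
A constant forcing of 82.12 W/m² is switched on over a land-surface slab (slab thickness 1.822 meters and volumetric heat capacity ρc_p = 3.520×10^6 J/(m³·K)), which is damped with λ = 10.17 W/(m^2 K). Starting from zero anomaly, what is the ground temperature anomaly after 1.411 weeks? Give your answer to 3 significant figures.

5.99 K

Areal heat capacity C = ρc_p × D = 3.520×10^6 × 1.822 = 6.41×10^6 J m⁻² K⁻¹.
τ = C / λ = 6.41×10^6 / 10.17 = 6.31×10^5 s.
Equilibrium anomaly ΔT_eq = F / λ = 82.12 / 10.17 = 8.07 K.
t = 1.411 weeks = 8.53×10^5 s, so t/τ = 1.35.
ΔT(t) = ΔT_eq (1 − e^(−t/τ)) = 8.07 × (1 − e^−1.35) = 5.99 K.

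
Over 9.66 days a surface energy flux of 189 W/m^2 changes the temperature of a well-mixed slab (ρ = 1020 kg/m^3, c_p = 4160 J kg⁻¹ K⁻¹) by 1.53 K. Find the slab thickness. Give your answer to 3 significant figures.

Heat input Q = F Δt = 189 × 8.35×10^5 s = 1.58×10^8 J/m².
Required areal heat capacity C = Q / ΔT = 1.03×10^8 J/(m²·K).
Depth D = C / (ρ c_p) = 1.03×10^8 / (1020 × 4160) = 24.3 m.

24.3 m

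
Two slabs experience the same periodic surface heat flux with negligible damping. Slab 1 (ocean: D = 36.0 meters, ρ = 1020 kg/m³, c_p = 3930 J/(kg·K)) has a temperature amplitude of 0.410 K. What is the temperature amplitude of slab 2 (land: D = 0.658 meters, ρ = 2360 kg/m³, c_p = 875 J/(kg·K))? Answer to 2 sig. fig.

C_ocean = 1.44×10^8 J/(m²·K); C_land = 1.36×10^6 J/(m²·K).
A ∝ 1/C ⇒ A_land = A_ocean × C_ocean/C_land = 0.410 × 106 = 43.5 K.

44 K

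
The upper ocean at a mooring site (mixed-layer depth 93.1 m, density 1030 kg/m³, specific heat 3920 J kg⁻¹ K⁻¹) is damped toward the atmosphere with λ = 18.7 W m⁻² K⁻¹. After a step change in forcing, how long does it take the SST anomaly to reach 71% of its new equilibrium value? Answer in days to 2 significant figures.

Areal heat capacity C = ρ c_p D = 1030 × 3920 × 93.1 = 3.76×10^8 J m⁻² K⁻¹.
τ = C / λ = 3.76×10^8 / 18.7 = 2.01×10^7 s.
Fraction reached: 1 − e^(−t/τ) = 0.71 ⇒ t = −τ ln(1 − 0.71) = τ × 1.24.
t = 2.49×10^7 s = 288 days.

290 days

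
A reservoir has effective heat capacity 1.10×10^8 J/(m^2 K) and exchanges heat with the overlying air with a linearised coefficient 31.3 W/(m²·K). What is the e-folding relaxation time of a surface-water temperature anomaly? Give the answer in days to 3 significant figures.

Areal heat capacity C = 1.10×10^8 J/(m^2 K) (given).
Relaxation time τ = C / λ = 1.10×10^8 / 31.3 = 3.51×10^6 s.
In days: 3.51×10^6 s / (86400 s/day) = 40.7 days.

40.7 days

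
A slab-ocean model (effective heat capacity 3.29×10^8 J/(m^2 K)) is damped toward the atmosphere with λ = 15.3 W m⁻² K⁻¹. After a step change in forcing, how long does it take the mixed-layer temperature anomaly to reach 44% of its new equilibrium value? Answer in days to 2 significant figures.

Areal heat capacity C = 3.29×10^8 J/(m^2 K) (given).
τ = C / λ = 3.29×10^8 / 15.3 = 2.15×10^7 s.
Fraction reached: 1 − e^(−t/τ) = 0.44 ⇒ t = −τ ln(1 − 0.44) = τ × 0.580.
t = 1.25×10^7 s = 144 days.

140 days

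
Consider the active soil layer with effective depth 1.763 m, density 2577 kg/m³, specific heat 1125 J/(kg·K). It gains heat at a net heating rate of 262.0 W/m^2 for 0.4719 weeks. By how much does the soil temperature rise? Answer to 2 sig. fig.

Areal heat capacity C = ρ c_p D = 2577 × 1125 × 1.763 = 5.11×10^6 J/(m^2 K).
Net heat input Q = F Δt = 262.0 × (0.4719 weeks × 6.048×10^5 s/week) = 7.48×10^7 J/m².
ΔT = Q / C = 7.48×10^7 / 5.11×10^6 = 14.6 K.

15 K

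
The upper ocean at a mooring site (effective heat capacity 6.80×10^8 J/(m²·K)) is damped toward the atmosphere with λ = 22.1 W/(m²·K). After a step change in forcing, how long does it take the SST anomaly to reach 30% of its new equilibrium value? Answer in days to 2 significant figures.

Areal heat capacity C = 6.80×10^8 J/(m²·K) (given).
τ = C / λ = 6.80×10^8 / 22.1 = 3.08×10^7 s.
Fraction reached: 1 − e^(−t/τ) = 0.30 ⇒ t = −τ ln(1 − 0.30) = τ × 0.357.
t = 1.10×10^7 s = 127 days.

130 days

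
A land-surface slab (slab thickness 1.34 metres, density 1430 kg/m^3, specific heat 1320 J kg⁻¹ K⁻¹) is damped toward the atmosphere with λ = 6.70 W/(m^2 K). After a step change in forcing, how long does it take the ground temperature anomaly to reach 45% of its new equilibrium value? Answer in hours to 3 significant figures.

Areal heat capacity C = ρ c_p D = 1430 × 1320 × 1.34 = 2.53×10^6 J/(m^2 K).
τ = C / λ = 2.53×10^6 / 6.70 = 3.78×10^5 s.
Fraction reached: 1 − e^(−t/τ) = 0.45 ⇒ t = −τ ln(1 − 0.45) = τ × 0.598.
t = 2.26×10^5 s = 62.7 hours.

62.7 hours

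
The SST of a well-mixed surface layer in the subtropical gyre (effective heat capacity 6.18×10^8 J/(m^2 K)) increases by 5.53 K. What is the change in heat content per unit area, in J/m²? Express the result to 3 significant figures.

3.42×10^9

Areal heat capacity C = 6.18×10^8 J/(m^2 K) (given).
ΔQ = C ΔT = 6.18×10^8 × 5.53 = 3.42×10^9 J/m².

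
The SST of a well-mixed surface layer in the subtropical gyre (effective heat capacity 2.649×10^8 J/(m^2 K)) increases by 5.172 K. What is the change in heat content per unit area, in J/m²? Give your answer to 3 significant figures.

Areal heat capacity C = 2.649×10^8 J/(m^2 K) (given).
ΔQ = C ΔT = 2.65×10^8 × 5.172 = 1.37×10^9 J/m².

1.37×10^9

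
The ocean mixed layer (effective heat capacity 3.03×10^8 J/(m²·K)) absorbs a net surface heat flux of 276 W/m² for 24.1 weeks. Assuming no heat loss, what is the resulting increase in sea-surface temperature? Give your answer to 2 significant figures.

13 K

Areal heat capacity C = 3.03×10^8 J/(m²·K) (given).
Net heat input Q = F Δt = 276 × (24.1 weeks × 6.048×10^5 s/week) = 4.02×10^9 J/m².
ΔT = Q / C = 4.02×10^9 / 3.03×10^8 = 13.3 K.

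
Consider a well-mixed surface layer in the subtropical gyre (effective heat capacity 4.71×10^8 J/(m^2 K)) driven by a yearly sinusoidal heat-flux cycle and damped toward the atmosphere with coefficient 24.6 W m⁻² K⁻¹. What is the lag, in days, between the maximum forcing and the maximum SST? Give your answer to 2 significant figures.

Areal heat capacity C = 4.71×10^8 J/(m^2 K) (given).
ω = 2π / 3.15×10^7 s = 1.99×10^-7 s⁻¹.
Phase lag φ = arctan(Cω/λ) = arctan(93.8/24.6) = 1.31 rad.
Time lag = φ / ω = 1.31 / 1.99×10^-7 = 6.60×10^6 s = 76.4 days.

76 days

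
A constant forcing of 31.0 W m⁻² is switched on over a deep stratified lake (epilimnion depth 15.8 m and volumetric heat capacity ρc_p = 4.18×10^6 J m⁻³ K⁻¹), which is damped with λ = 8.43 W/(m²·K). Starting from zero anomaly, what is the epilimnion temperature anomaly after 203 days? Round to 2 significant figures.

3.3 K

Areal heat capacity C = ρc_p × D = 4.18×10^6 × 15.8 = 6.60×10^7 J m⁻² K⁻¹.
τ = C / λ = 6.60×10^7 / 8.43 = 7.83×10^6 s.
Equilibrium anomaly ΔT_eq = F / λ = 31.0 / 8.43 = 3.68 K.
t = 203 days = 1.75×10^7 s, so t/τ = 2.24.
ΔT(t) = ΔT_eq (1 − e^(−t/τ)) = 3.68 × (1 − e^−2.24) = 3.29 K.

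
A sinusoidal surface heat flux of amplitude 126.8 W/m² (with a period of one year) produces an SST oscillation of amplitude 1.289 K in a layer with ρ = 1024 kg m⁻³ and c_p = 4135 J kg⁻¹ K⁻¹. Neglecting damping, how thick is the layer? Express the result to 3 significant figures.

117 m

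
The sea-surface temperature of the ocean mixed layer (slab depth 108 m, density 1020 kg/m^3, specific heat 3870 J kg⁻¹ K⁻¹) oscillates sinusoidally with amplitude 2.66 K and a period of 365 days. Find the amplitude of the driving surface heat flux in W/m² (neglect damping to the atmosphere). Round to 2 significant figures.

230

Areal heat capacity C = ρ c_p D = 1020 × 3870 × 108 = 4.26×10^8 J m⁻² K⁻¹.
ω = 2π / 3.15×10^7 s = 1.99×10^-7 s⁻¹.
Cω = 4.26×10^8 × 1.99×10^-7 = 84.9 W/(m²·K).
F₀ = A × Cω = 2.66 × 84.9 = 226 W/m².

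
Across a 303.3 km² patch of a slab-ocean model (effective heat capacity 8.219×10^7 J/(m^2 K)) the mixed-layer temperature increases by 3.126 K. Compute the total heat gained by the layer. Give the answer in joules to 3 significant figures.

7.79×10^16 J

Areal heat capacity C = 8.219×10^7 J/(m^2 K) (given).
Heat per unit area: q = C ΔT = 8.22×10^7 × 3.126 = 2.57×10^8 J/m².
Total heat: Q = q × A = 2.57×10^8 × (303.3 × 10⁶ m²) = 7.79×10^16 J.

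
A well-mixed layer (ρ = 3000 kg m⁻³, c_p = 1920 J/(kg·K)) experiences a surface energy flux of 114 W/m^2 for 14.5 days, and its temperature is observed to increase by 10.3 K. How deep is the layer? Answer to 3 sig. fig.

Heat input Q = F Δt = 114 × 1.25×10^6 s = 1.43×10^8 J/m².
Required areal heat capacity C = Q / ΔT = 1.39×10^7 J/(m²·K).
Depth D = C / (ρ c_p) = 1.39×10^7 / (3000 × 1920) = 2.41 m.

2.41 m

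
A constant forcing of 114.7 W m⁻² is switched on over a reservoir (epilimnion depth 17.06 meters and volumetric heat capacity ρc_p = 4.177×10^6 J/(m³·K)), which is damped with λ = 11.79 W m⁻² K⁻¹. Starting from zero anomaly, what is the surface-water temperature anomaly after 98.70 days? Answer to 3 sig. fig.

7.36 K

Areal heat capacity C = ρc_p × D = 4.177×10^6 × 17.06 = 7.13×10^7 J/(m²·K).
τ = C / λ = 7.13×10^7 / 11.79 = 6.04×10^6 s.
Equilibrium anomaly ΔT_eq = F / λ = 114.7 / 11.79 = 9.73 K.
t = 98.70 days = 8.53×10^6 s, so t/τ = 1.41.
ΔT(t) = ΔT_eq (1 − e^(−t/τ)) = 9.73 × (1 − e^−1.41) = 7.36 K.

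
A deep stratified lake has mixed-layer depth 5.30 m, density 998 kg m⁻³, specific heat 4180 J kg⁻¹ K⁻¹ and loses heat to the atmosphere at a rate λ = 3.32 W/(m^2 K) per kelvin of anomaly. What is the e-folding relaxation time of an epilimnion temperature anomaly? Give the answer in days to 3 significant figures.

77.1 days

Areal heat capacity C = ρ c_p D = 998 × 4180 × 5.30 = 2.21×10^7 J/(m²·K).
Relaxation time τ = C / λ = 2.21×10^7 / 3.32 = 6.66×10^6 s.
In days: 6.66×10^6 s / (86400 s/day) = 77.1 days.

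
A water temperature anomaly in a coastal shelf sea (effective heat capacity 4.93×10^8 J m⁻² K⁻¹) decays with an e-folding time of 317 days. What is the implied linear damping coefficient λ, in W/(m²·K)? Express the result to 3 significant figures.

18.0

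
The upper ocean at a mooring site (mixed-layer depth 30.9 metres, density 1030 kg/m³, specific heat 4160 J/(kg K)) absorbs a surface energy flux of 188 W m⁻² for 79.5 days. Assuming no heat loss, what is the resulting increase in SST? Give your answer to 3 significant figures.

9.75 K

Areal heat capacity C = ρ c_p D = 1030 × 4160 × 30.9 = 1.32×10^8 J/(m^2 K).
Net heat input Q = F Δt = 188 × (79.5 days × 86400 s/day) = 1.29×10^9 J/m².
ΔT = Q / C = 1.29×10^9 / 1.32×10^8 = 9.75 K.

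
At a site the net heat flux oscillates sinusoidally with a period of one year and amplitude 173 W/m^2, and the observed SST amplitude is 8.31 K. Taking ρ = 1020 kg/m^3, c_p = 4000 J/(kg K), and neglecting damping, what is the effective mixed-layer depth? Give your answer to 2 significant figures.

ω = 2π / 3.15×10^7 s = 1.99×10^-7 s⁻¹.
Required C = F₀ / (A ω) = 173 / (8.31 × 1.99×10^-7) = 1.04×10^8 J/(m²·K).
D = C / (ρ c_p) = 1.04×10^8 / (1020 × 4000) = 25.6 m.

26 m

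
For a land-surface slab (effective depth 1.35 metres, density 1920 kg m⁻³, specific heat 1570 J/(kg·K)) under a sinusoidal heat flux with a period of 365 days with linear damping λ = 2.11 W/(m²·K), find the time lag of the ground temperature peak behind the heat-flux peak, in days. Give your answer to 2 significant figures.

21 days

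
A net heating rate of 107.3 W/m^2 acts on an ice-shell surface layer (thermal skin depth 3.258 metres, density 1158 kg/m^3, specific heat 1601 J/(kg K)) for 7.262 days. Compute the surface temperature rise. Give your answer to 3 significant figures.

11.1 K

Areal heat capacity C = ρ c_p D = 1158 × 1601 × 3.258 = 6.04×10^6 J m⁻² K⁻¹.
Net heat input Q = F Δt = 107.3 × (7.262 days × 86400 s/day) = 6.73×10^7 J/m².
ΔT = Q / C = 6.73×10^7 / 6.04×10^6 = 11.1 K.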